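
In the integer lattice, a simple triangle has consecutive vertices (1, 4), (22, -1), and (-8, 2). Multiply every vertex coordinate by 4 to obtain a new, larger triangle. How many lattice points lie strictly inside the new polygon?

By the shoelace formula, twice the signed area is |[1·(-1) − 22·4] + [22·2 − (-8)·(-1)] + [(-8)·4 − 1·2]| = 87, so the area is 87/2.
Summing gcd(|Δx|,|Δy|) over the edges gives the boundary count: gcd(21,5) + gcd(30,3) + gcd(9,2) = 1+3+1 = 5.
Scaling by 4 multiplies the area by 4² = 16 (so the new area is 696) and multiplies the boundary lattice-point count by 4, giving 20.
By Pick's theorem, the interior count of the dilated polygon is 696 − 20/2 + 1 = 687.

687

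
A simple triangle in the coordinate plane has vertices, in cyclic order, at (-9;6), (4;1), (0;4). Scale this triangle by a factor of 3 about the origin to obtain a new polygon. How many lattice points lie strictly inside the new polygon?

By the shoelace formula, twice the signed area is |[(-9)·1 − 4·6] + [4·4 − 0·1] + [0·6 − (-9)·4]| = 19, so the area is 9.5.
The number of boundary lattice points is Σ gcd(|Δx|,|Δy|) = gcd(13,5) + gcd(4,3) + gcd(9,2) = 1+1+1 = 3.
Scaling by 3 multiplies the area by 3² = 9 (so the new area is 171/2) and multiplies the boundary lattice-point count by 3, giving 9.
By Pick's theorem, the interior count of the dilated polygon is 171/2 − 9/2 + 1 = 82.

82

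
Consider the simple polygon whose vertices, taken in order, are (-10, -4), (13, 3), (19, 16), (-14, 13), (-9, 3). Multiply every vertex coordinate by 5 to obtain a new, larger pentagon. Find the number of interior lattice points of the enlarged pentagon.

By the shoelace formula, twice the signed area is |[(-10)·3 − 13·(-4)] + [13·16 − 19·3] + [19·13 − (-14)·16] + [(-14)·3 − (-9)·13] + [(-9)·(-4) − (-10)·3]| = 785, so the area is 392.5.
Summing gcd(|Δx|,|Δy|) over the edges gives the boundary count: gcd(23,7) + gcd(6,13) + gcd(33,3) + gcd(5,10) + gcd(1,7) = 1+1+3+5+1 = 11.
Scaling by 5 multiplies the area by 5² = 25 (so the new area is 19625/2) and multiplies the boundary lattice-point count by 5, giving 55.
By Pick's theorem, the interior count of the dilated polygon is 19625/2 − 55/2 + 1 = 9786.

9786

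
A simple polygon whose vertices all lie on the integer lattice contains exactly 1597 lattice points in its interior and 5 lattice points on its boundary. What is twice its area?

3197

By Pick's theorem, A = I + B/2 − 1 = 1597 + 5/2 − 1 = 3197/2.
Hence 2A = 3197.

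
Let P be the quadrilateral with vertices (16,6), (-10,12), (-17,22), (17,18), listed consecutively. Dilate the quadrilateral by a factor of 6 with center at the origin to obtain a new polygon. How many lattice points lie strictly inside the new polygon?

11323

Using the shoelace formula, 2A = |[16·12 − (-10)·6] + [(-10)·22 − (-17)·12] + [(-17)·18 − 17·22] + [17·6 − 16·18]| = 630, so the area is 315.
The number of boundary lattice points is Σ gcd(|Δx|,|Δy|) = gcd(26,6) + gcd(7,10) + gcd(34,4) + gcd(1,12) = 2+1+2+1 = 6.
Scaling by 6 multiplies the area by 6² = 36 (so the new area is 11340) and multiplies the boundary lattice-point count by 6, giving 36.
By Pick's theorem, the interior count of the dilated polygon is 11340 − 36/2 + 1 = 11323.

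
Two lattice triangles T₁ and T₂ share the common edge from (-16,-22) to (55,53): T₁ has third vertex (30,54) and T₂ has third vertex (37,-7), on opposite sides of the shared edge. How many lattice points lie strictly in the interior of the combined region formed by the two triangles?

2424

The union is the simple quadrilateral with vertices (-16,-22), (30,54), (55,53), (37,-7) in order.
By the shoelace formula, twice the signed area is |[(-16)·54 − 30·(-22)] + [30·53 − 55·54] + [55·(-7) − 37·53] + [37·(-22) − (-16)·(-7)]| = 4856, so the area is 2428.
Along each edge there are gcd(|Δx|,|Δy|)+1 lattice points, so counting each shared vertex once the boundary has gcd(46,76) + gcd(25,1) + gcd(18,60) + gcd(53,15) = 2+1+6+1 = 10.
By Pick's theorem I = A − B/2 + 1 = 2428 − 10/2 + 1 = 2424.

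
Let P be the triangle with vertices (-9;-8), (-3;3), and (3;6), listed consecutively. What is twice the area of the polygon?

Using the shoelace formula, 2A = |((-9)·3 − (-3)·(-8)) + ((-3)·6 − 3·3) + (3·(-8) − (-9)·6)| = 48, so the area is 24.

48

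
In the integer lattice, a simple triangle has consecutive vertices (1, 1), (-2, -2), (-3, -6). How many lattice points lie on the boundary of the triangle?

Summing gcd(|Δx|,|Δy|) over the edges gives the boundary count: gcd(3,3) + gcd(1,4) + gcd(4,7) = 3+1+1 = 5.

5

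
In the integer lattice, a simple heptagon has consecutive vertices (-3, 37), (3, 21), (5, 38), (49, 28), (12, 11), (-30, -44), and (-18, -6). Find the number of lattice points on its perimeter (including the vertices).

10

Summing gcd(|Δx|,|Δy|) over the edges gives the boundary count: gcd(6,16) + gcd(2,17) + gcd(44,10) + gcd(37,17) + gcd(42,55) + gcd(12,38) + gcd(15,43) = 2+1+2+1+1+2+1 = 10.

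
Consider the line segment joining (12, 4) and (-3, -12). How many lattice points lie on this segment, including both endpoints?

The number of lattice points on a segment between lattice points is gcd(|Δx|,|Δy|) + 1 = gcd(15,16) + 1 = 1 + 1 = 2.

2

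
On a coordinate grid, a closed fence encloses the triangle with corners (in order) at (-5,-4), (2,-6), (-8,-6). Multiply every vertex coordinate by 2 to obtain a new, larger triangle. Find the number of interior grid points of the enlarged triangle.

By the shoelace formula, twice the signed area is |((-5)·(-6) − 2·(-4)) + (2·(-6) − (-8)·(-6)) + ((-8)·(-4) − (-5)·(-6))| = 20, so the area is 10.
Along each edge there are gcd(|Δx|,|Δy|)+1 lattice points, so counting each shared vertex once the boundary has gcd(7,2) + gcd(10,0) + gcd(3,2) = 1+10+1 = 12.
Scaling by 2 multiplies the area by 2² = 4 (so the new area is 40) and multiplies the boundary lattice-point count by 2, giving 24.
By Pick's theorem, the interior count of the dilated polygon is 40 − 24/2 + 1 = 29.

29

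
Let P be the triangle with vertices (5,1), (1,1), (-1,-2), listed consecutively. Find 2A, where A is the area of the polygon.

12

By the shoelace formula, twice the signed area is |[5·1 − 1·1] + [1·(-2) − (-1)·1] + [(-1)·1 − 5·(-2)]| = 12, so the area is 6.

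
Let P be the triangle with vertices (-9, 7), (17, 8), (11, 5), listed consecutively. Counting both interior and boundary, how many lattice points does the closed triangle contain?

40

Using the shoelace formula, 2A = |((-9)·8 − 17·7) + (17·5 − 11·8) + (11·7 − (-9)·5)| = 72, so the area is 36.
Along each edge there are gcd(|Δx|,|Δy|)+1 lattice points, so counting each shared vertex once the boundary has gcd(26,1) + gcd(6,3) + gcd(20,2) = 1+3+2 = 6.
Pick's theorem gives I = A − B/2 + 1 = 36 − 6/2 + 1 = 34, so the closed region contains I + B = 34 + 6 = 40 lattice points.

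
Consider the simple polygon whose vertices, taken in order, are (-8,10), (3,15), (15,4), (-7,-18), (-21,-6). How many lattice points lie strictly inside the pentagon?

The shoelace formula gives twice the area as |((-8)·15 − 3·10) + (3·4 − 15·15) + (15·(-18) − (-7)·4) + ((-7)·(-6) − (-21)·(-18)) + ((-21)·10 − (-8)·(-6))| = 1199, so the area is 599.5.
Summing gcd(|Δx|,|Δy|) over the edges gives the boundary count: gcd(11,5) + gcd(12,11) + gcd(22,22) + gcd(14,12) + gcd(13,16) = 1+1+22+2+1 = 27.
By Pick's theorem A = I + B/2 − 1, so I = 599.5 − 27/2 + 1 = 587.

587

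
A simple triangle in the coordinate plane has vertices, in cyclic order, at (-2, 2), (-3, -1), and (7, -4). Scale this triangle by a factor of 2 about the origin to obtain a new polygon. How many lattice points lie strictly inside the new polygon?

62

Using the shoelace formula, 2A = |[(-2)·(-1) − (-3)·2] + [(-3)·(-4) − 7·(-1)] + [7·2 − (-2)·(-4)]| = 33, so the area is 16.5.
Summing gcd(|Δx|,|Δy|) over the edges gives the boundary count: gcd(1,3) + gcd(10,3) + gcd(9,6) = 1+1+3 = 5.
Scaling by 2 multiplies the area by 2² = 4 (so the new area is 66) and multiplies the boundary lattice-point count by 2, giving 10.
By Pick's theorem, the interior count of the dilated polygon is 66 − 10/2 + 1 = 62.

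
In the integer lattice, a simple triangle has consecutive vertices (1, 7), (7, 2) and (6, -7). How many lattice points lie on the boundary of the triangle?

The number of boundary lattice points is Σ gcd(|Δx|,|Δy|) = gcd(6,5) + gcd(1,9) + gcd(5,14) = 1+1+1 = 3.

3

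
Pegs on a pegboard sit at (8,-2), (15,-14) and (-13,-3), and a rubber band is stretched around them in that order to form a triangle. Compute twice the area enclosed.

Using the shoelace formula, 2A = |(8·(-14) − 15·(-2)) + (15·(-3) − (-13)·(-14)) + ((-13)·(-2) − 8·(-3))| = 259, so the area is 259/2.

259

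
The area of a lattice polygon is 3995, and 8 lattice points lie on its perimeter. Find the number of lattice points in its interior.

From Pick's theorem, I = A − B/2 + 1 = 3995 − 8/2 + 1 = 3992.

3992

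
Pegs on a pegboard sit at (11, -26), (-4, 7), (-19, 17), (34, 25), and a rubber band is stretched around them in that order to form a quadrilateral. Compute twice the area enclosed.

2174

By the shoelace formula, twice the signed area is |[11·7 − (-4)·(-26)] + [(-4)·17 − (-19)·7] + [(-19)·25 − 34·17] + [34·(-26) − 11·25]| = 2174, so the area is 1087.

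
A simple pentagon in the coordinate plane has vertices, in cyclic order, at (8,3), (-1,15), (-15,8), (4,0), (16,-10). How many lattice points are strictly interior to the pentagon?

The shoelace formula gives twice the area as |(8·15 − (-1)·3) + ((-1)·8 − (-15)·15) + ((-15)·0 − 4·8) + (4·(-10) − 16·0) + (16·3 − 8·(-10))| = 396, so the area is 198.
Along each edge there are gcd(|Δx|,|Δy|)+1 lattice points, so counting each shared vertex once the boundary has gcd(9,12) + gcd(14,7) + gcd(19,8) + gcd(12,10) + gcd(8,13) = 3+7+1+2+1 = 14.
Pick's theorem gives I = A − B/2 + 1 = 198 − 14/2 + 1 = 192.

192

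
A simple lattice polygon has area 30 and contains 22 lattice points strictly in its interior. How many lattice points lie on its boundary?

Pick's theorem gives A = I + B/2 − 1, so B = 2(A − I + 1) = 2(30 − 22 + 1) = 18.

18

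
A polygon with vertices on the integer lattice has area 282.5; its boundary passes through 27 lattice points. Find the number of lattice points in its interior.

270

From Pick's theorem, I = A − B/2 + 1 = 282.5 − 27/2 + 1 = 270.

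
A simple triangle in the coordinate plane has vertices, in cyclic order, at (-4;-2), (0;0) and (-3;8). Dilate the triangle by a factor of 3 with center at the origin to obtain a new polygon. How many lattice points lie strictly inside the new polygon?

166

By the shoelace formula, twice the signed area is |((-4)·0 − 0·(-2)) + (0·8 − (-3)·0) + ((-3)·(-2) − (-4)·8)| = 38, so the area is 19.
The number of boundary lattice points is Σ gcd(|Δx|,|Δy|) = gcd(4,2) + gcd(3,8) + gcd(1,10) = 2+1+1 = 4.
Scaling by 3 multiplies the area by 3² = 9 (so the new area is 171) and multiplies the boundary lattice-point count by 3, giving 12.
By Pick's theorem, the interior count of the dilated polygon is 171 − 12/2 + 1 = 166.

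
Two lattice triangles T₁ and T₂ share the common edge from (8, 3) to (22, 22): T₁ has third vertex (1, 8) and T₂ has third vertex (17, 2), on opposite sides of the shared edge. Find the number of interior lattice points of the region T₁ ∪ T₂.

188

The union is the simple quadrilateral with vertices (8, 3), (1, 8), (22, 22), (17, 2) in order.
By the shoelace formula, twice the signed area is |(8·8 − 1·3) + (1·22 − 22·8) + (22·2 − 17·22) + (17·3 − 8·2)| = 388, so the area is 194.
The number of boundary lattice points is Σ gcd(|Δx|,|Δy|) = gcd(7,5) + gcd(21,14) + gcd(5,20) + gcd(9,1) = 1+7+5+1 = 14.
By Pick's theorem I = A − B/2 + 1 = 194 − 14/2 + 1 = 188.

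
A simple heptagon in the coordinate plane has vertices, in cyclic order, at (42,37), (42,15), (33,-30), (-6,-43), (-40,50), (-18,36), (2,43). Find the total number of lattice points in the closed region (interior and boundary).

Using the shoelace formula, 2A = |[42·15 − 42·37] + [42·(-30) − 33·15] + [33·(-43) − (-6)·(-30)] + [(-6)·50 − (-40)·(-43)] + [(-40)·36 − (-18)·50] + [(-18)·43 − 2·36] + [2·37 − 42·43]| = 9416, so the area is 4708.
Along each edge there are gcd(|Δx|,|Δy|)+1 lattice points, so counting each shared vertex once the boundary has gcd(0,22) + gcd(9,45) + gcd(39,13) + gcd(34,93) + gcd(22,14) + gcd(20,7) + gcd(40,6) = 22+9+13+1+2+1+2 = 50.
Pick's theorem gives I = A − B/2 + 1 = 4708 − 50/2 + 1 = 4684, so the closed region contains I + B = 4684 + 50 = 4734 lattice points.

4734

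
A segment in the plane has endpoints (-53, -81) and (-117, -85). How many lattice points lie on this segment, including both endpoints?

The number of lattice points on a segment between lattice points is gcd(|Δx|,|Δy|) + 1 = gcd(64,4) + 1 = 4 + 1 = 5.

5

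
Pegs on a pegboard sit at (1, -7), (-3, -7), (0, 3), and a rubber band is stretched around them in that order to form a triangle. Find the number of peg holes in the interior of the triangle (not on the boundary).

The shoelace formula gives twice the area as |[1·(-7) − (-3)·(-7)] + [(-3)·3 − 0·(-7)] + [0·(-7) − 1·3]| = 40, so the area is 20.
Along each edge there are gcd(|Δx|,|Δy|)+1 lattice points, so counting each shared vertex once the boundary has gcd(4,0) + gcd(3,10) + gcd(1,10) = 4+1+1 = 6.
Pick's theorem gives I = A − B/2 + 1 = 20 − 6/2 + 1 = 18.

18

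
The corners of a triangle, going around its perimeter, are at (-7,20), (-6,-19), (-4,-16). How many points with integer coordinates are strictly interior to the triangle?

Using the shoelace formula, 2A = |((-7)·(-19) − (-6)·20) + ((-6)·(-16) − (-4)·(-19)) + ((-4)·20 − (-7)·(-16))| = 81, so the area is 81/2.
Along each edge there are gcd(|Δx|,|Δy|)+1 lattice points, so counting each shared vertex once the boundary has gcd(1,39) + gcd(2,3) + gcd(3,36) = 1+1+3 = 5.
Pick's theorem gives I = A − B/2 + 1 = 81/2 − 5/2 + 1 = 39.

39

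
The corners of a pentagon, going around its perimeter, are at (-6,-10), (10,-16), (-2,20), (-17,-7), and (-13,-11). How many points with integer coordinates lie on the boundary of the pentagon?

22

The number of boundary lattice points is Σ gcd(|Δx|,|Δy|) = gcd(16,6) + gcd(12,36) + gcd(15,27) + gcd(4,4) + gcd(7,1) = 2+12+3+4+1 = 22.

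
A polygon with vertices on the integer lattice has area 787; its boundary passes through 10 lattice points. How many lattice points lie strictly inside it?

From Pick's theorem, I = A − B/2 + 1 = 787 − 10/2 + 1 = 783.

783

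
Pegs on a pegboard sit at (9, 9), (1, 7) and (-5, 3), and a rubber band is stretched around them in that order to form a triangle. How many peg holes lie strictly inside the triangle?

8

By the shoelace formula, twice the signed area is |(9·7 − 1·9) + (1·3 − (-5)·7) + ((-5)·9 − 9·3)| = 20, so the area is 10.
Summing gcd(|Δx|,|Δy|) over the edges gives the boundary count: gcd(8,2) + gcd(6,4) + gcd(14,6) = 2+2+2 = 6.
Pick's theorem gives I = A − B/2 + 1 = 10 − 6/2 + 1 = 8.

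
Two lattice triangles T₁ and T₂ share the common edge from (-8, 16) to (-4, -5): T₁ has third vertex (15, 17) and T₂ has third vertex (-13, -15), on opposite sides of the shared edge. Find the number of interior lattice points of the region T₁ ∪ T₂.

357

The union is the simple quadrilateral with vertices (-8, 16), (15, 17), (-4, -5), (-13, -15) in order.
Using the shoelace formula, 2A = |[(-8)·17 − 15·16] + [15·(-5) − (-4)·17] + [(-4)·(-15) − (-13)·(-5)] + [(-13)·16 − (-8)·(-15)]| = 716, so the area is 358.
Summing gcd(|Δx|,|Δy|) over the edges gives the boundary count: gcd(23,1) + gcd(19,22) + gcd(9,10) + gcd(5,31) = 1+1+1+1 = 4.
By Pick's theorem I = A − B/2 + 1 = 358 − 4/2 + 1 = 357.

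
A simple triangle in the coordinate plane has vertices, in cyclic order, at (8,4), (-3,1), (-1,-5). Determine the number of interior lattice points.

Using the shoelace formula, 2A = |[8·1 − (-3)·4] + [(-3)·(-5) − (-1)·1] + [(-1)·4 − 8·(-5)]| = 72, so the area is 36.
The number of boundary lattice points is Σ gcd(|Δx|,|Δy|) = gcd(11,3) + gcd(2,6) + gcd(9,9) = 1+2+9 = 12.
By Pick's theorem A = I + B/2 − 1, so I = 36 − 12/2 + 1 = 31.

31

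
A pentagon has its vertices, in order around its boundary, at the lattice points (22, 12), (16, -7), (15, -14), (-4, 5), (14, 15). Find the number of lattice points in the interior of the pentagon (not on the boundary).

Using the shoelace formula, 2A = |[22·(-7) − 16·12] + [16·(-14) − 15·(-7)] + [15·5 − (-4)·(-14)] + [(-4)·15 − 14·5] + [14·12 − 22·15]| = 738, so the area is 369.
The number of boundary lattice points is Σ gcd(|Δx|,|Δy|) = gcd(6,19) + gcd(1,7) + gcd(19,19) + gcd(18,10) + gcd(8,3) = 1+1+19+2+1 = 24.
Pick's theorem gives I = A − B/2 + 1 = 369 − 24/2 + 1 = 358.

358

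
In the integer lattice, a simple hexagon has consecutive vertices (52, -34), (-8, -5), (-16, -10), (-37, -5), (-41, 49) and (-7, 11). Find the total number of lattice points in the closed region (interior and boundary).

By the shoelace formula, twice the signed area is |[52·(-5) − (-8)·(-34)] + [(-8)·(-10) − (-16)·(-5)] + [(-16)·(-5) − (-37)·(-10)] + [(-37)·49 − (-41)·(-5)] + [(-41)·11 − (-7)·49] + [(-7)·(-34) − 52·11]| = 3282, so the area is 1641.
Along each edge there are gcd(|Δx|,|Δy|)+1 lattice points, so counting each shared vertex once the boundary has gcd(60,29) + gcd(8,5) + gcd(21,5) + gcd(4,54) + gcd(34,38) + gcd(59,45) = 1+1+1+2+2+1 = 8.
Pick's theorem gives I = A − B/2 + 1 = 1641 − 8/2 + 1 = 1638, so the closed region contains I + B = 1638 + 8 = 1646 lattice points.

1646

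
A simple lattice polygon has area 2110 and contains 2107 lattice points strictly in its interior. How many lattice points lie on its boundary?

Pick's theorem gives A = I + B/2 − 1, so B = 2(A − I + 1) = 2(2110 − 2107 + 1) = 8.

8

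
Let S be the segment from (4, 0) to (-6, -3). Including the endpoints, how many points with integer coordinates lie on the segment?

The number of lattice points on a segment between lattice points is gcd(|Δx|,|Δy|) + 1 = gcd(10,3) + 1 = 1 + 1 = 2.

2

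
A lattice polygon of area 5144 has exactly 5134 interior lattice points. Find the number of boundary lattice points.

22

Pick's theorem gives A = I + B/2 − 1, so B = 2(A − I + 1) = 2(5144 − 5134 + 1) = 22.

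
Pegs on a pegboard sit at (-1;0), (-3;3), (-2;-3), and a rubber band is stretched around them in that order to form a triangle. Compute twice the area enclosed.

By the shoelace formula, twice the signed area is |((-1)·3 − (-3)·0) + ((-3)·(-3) − (-2)·3) + ((-2)·0 − (-1)·(-3))| = 9, so the area is 4.5.

9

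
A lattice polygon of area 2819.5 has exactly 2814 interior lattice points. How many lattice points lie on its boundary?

13

Pick's theorem gives A = I + B/2 − 1, so B = 2(A − I + 1) = 2(2819.5 − 2814 + 1) = 13.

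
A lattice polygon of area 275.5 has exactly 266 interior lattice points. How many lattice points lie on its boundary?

Pick's theorem gives A = I + B/2 − 1, so B = 2(A − I + 1) = 2(275.5 − 266 + 1) = 21.

21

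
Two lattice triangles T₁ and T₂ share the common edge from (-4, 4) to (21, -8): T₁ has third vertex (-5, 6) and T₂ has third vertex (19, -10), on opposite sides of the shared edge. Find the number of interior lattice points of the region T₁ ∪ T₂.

54

The union is the simple quadrilateral with vertices (-4, 4), (-5, 6), (21, -8), (19, -10) in order.
Using the shoelace formula, 2A = |[(-4)·6 − (-5)·4] + [(-5)·(-8) − 21·6] + [21·(-10) − 19·(-8)] + [19·4 − (-4)·(-10)]| = 112, so the area is 56.
Along each edge there are gcd(|Δx|,|Δy|)+1 lattice points, so counting each shared vertex once the boundary has gcd(1,2) + gcd(26,14) + gcd(2,2) + gcd(23,14) = 1+2+2+1 = 6.
By Pick's theorem I = A − B/2 + 1 = 56 − 6/2 + 1 = 54.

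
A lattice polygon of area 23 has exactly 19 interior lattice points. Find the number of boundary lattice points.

Pick's theorem gives A = I + B/2 − 1, so B = 2(A − I + 1) = 2(23 − 19 + 1) = 10.

10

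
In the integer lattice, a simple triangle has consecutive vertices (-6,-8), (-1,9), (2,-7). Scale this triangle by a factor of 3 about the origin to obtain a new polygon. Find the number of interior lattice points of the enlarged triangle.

By the shoelace formula, twice the signed area is |[(-6)·9 − (-1)·(-8)] + [(-1)·(-7) − 2·9] + [2·(-8) − (-6)·(-7)]| = 131, so the area is 131/2.
Summing gcd(|Δx|,|Δy|) over the edges gives the boundary count: gcd(5,17) + gcd(3,16) + gcd(8,1) = 1+1+1 = 3.
Scaling by 3 multiplies the area by 3² = 9 (so the new area is 1179/2) and multiplies the boundary lattice-point count by 3, giving 9.
By Pick's theorem, the interior count of the dilated polygon is 1179/2 − 9/2 + 1 = 586.

586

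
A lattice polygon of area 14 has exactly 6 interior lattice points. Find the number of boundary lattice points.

Pick's theorem gives A = I + B/2 − 1, so B = 2(A − I + 1) = 2(14 − 6 + 1) = 18.

18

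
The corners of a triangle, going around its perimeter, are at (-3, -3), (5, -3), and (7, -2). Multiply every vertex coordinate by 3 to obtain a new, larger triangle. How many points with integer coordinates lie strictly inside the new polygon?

22

The shoelace formula gives twice the area as |((-3)·(-3) − 5·(-3)) + (5·(-2) − 7·(-3)) + (7·(-3) − (-3)·(-2))| = 8, so the area is 4.
Summing gcd(|Δx|,|Δy|) over the edges gives the boundary count: gcd(8,0) + gcd(2,1) + gcd(10,1) = 8+1+1 = 10.
Scaling by 3 multiplies the area by 3² = 9 (so the new area is 36) and multiplies the boundary lattice-point count by 3, giving 30.
By Pick's theorem, the interior count of the dilated polygon is 36 − 30/2 + 1 = 22.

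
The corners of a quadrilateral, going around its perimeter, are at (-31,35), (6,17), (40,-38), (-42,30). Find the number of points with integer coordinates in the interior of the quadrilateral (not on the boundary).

1289

Using the shoelace formula, 2A = |[(-31)·17 − 6·35] + [6·(-38) − 40·17] + [40·30 − (-42)·(-38)] + [(-42)·35 − (-31)·30]| = 2581, so the area is 1290.5.
Summing gcd(|Δx|,|Δy|) over the edges gives the boundary count: gcd(37,18) + gcd(34,55) + gcd(82,68) + gcd(11,5) = 1+1+2+1 = 5.
By Pick's theorem A = I + B/2 − 1, so I = 1290.5 − 5/2 + 1 = 1289.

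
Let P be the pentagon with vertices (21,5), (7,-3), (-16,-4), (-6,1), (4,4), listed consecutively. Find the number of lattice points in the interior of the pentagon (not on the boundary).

The shoelace formula gives twice the area as |[21·(-3) − 7·5] + [7·(-4) − (-16)·(-3)] + [(-16)·1 − (-6)·(-4)] + [(-6)·4 − 4·1] + [4·5 − 21·4]| = 306, so the area is 153.
Along each edge there are gcd(|Δx|,|Δy|)+1 lattice points, so counting each shared vertex once the boundary has gcd(14,8) + gcd(23,1) + gcd(10,5) + gcd(10,3) + gcd(17,1) = 2+1+5+1+1 = 10.
By Pick's theorem A = I + B/2 − 1, so I = 153 − 10/2 + 1 = 149.

149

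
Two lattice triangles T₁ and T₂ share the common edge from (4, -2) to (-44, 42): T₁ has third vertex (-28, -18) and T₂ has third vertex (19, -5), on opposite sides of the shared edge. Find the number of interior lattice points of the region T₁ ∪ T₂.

1335

The union is the simple quadrilateral with vertices (4, -2), (-28, -18), (-44, 42), (19, -5) in order.
Using the shoelace formula, 2A = |[4·(-18) − (-28)·(-2)] + [(-28)·42 − (-44)·(-18)] + [(-44)·(-5) − 19·42] + [19·(-2) − 4·(-5)]| = 2692, so the area is 1346.
Summing gcd(|Δx|,|Δy|) over the edges gives the boundary count: gcd(32,16) + gcd(16,60) + gcd(63,47) + gcd(15,3) = 16+4+1+3 = 24.
By Pick's theorem I = A − B/2 + 1 = 1346 − 24/2 + 1 = 1335.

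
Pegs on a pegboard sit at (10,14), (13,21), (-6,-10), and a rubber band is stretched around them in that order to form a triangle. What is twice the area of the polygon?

Using the shoelace formula, 2A = |(10·21 − 13·14) + (13·(-10) − (-6)·21) + ((-6)·14 − 10·(-10))| = 40, so the area is 20.

40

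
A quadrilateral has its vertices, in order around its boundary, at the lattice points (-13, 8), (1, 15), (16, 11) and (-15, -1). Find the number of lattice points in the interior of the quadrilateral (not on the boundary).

Using the shoelace formula, 2A = |[(-13)·15 − 1·8] + [1·11 − 16·15] + [16·(-1) − (-15)·11] + [(-15)·8 − (-13)·(-1)]| = 416, so the area is 208.
Along each edge there are gcd(|Δx|,|Δy|)+1 lattice points, so counting each shared vertex once the boundary has gcd(14,7) + gcd(15,4) + gcd(31,12) + gcd(2,9) = 7+1+1+1 = 10.
Pick's theorem gives I = A − B/2 + 1 = 208 − 10/2 + 1 = 204.

204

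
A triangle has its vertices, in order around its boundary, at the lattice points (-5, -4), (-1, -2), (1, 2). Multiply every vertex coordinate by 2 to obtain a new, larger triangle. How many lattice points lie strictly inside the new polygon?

15

Using the shoelace formula, 2A = |[(-5)·(-2) − (-1)·(-4)] + [(-1)·2 − 1·(-2)] + [1·(-4) − (-5)·2]| = 12, so the area is 6.
Along each edge there are gcd(|Δx|,|Δy|)+1 lattice points, so counting each shared vertex once the boundary has gcd(4,2) + gcd(2,4) + gcd(6,6) = 2+2+6 = 10.
Scaling by 2 multiplies the area by 2² = 4 (so the new area is 24) and multiplies the boundary lattice-point count by 2, giving 20.
By Pick's theorem, the interior count of the dilated polygon is 24 − 20/2 + 1 = 15.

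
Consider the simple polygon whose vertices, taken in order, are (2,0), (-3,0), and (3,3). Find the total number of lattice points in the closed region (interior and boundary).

The shoelace formula gives twice the area as |[2·0 − (-3)·0] + [(-3)·3 − 3·0] + [3·0 − 2·3]| = 15, so the area is 15/2.
Along each edge there are gcd(|Δx|,|Δy|)+1 lattice points, so counting each shared vertex once the boundary has gcd(5,0) + gcd(6,3) + gcd(1,3) = 5+3+1 = 9.
Pick's theorem gives I = A − B/2 + 1 = 15/2 − 9/2 + 1 = 4, so the closed region contains I + B = 4 + 9 = 13 lattice points.

13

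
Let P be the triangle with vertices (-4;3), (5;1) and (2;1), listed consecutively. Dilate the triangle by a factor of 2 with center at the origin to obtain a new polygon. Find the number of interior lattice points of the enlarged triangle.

The shoelace formula gives twice the area as |((-4)·1 − 5·3) + (5·1 − 2·1) + (2·3 − (-4)·1)| = 6, so the area is 3.
Summing gcd(|Δx|,|Δy|) over the edges gives the boundary count: gcd(9,2) + gcd(3,0) + gcd(6,2) = 1+3+2 = 6.
Scaling by 2 multiplies the area by 2² = 4 (so the new area is 12) and multiplies the boundary lattice-point count by 2, giving 12.
By Pick's theorem, the interior count of the dilated polygon is 12 − 12/2 + 1 = 7.

7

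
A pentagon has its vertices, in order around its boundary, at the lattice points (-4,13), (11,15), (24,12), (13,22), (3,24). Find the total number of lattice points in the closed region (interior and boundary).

165

By the shoelace formula, twice the signed area is |((-4)·15 − 11·13) + (11·12 − 24·15) + (24·22 − 13·12) + (13·24 − 3·22) + (3·13 − (-4)·24)| = 322, so the area is 161.
Along each edge there are gcd(|Δx|,|Δy|)+1 lattice points, so counting each shared vertex once the boundary has gcd(15,2) + gcd(13,3) + gcd(11,10) + gcd(10,2) + gcd(7,11) = 1+1+1+2+1 = 6.
Pick's theorem gives I = A − B/2 + 1 = 161 − 6/2 + 1 = 159, so the closed region contains I + B = 159 + 6 = 165 lattice points.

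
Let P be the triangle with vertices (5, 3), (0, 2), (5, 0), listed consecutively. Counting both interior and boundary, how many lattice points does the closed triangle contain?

11

The shoelace formula gives twice the area as |(5·2 − 0·3) + (0·0 − 5·2) + (5·3 − 5·0)| = 15, so the area is 15/2.
Summing gcd(|Δx|,|Δy|) over the edges gives the boundary count: gcd(5,1) + gcd(5,2) + gcd(0,3) = 1+1+3 = 5.
Pick's theorem gives I = A − B/2 + 1 = 15/2 − 5/2 + 1 = 6, so the closed region contains I + B = 6 + 5 = 11 lattice points.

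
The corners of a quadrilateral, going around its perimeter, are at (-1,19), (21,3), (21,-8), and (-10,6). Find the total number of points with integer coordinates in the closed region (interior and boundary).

The shoelace formula gives twice the area as |[(-1)·3 − 21·19] + [21·(-8) − 21·3] + [21·6 − (-10)·(-8)] + [(-10)·19 − (-1)·6]| = 771, so the area is 385.5.
Summing gcd(|Δx|,|Δy|) over the edges gives the boundary count: gcd(22,16) + gcd(0,11) + gcd(31,14) + gcd(9,13) = 2+11+1+1 = 15.
Pick's theorem gives I = A − B/2 + 1 = 385.5 − 15/2 + 1 = 379, so the closed region contains I + B = 379 + 15 = 394 lattice points.

394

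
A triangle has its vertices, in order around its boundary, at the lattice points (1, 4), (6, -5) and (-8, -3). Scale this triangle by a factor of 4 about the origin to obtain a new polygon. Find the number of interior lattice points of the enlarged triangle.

Using the shoelace formula, 2A = |[1·(-5) − 6·4] + [6·(-3) − (-8)·(-5)] + [(-8)·4 − 1·(-3)]| = 116, so the area is 58.
Summing gcd(|Δx|,|Δy|) over the edges gives the boundary count: gcd(5,9) + gcd(14,2) + gcd(9,7) = 1+2+1 = 4.
Scaling by 4 multiplies the area by 4² = 16 (so the new area is 928) and multiplies the boundary lattice-point count by 4, giving 16.
By Pick's theorem, the interior count of the dilated polygon is 928 − 16/2 + 1 = 921.

921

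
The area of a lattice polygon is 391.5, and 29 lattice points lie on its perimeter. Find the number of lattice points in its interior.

378

Pick's theorem A = I + B/2 − 1 rearranges to I = A − B/2 + 1 = 391.5 − 29/2 + 1 = 378.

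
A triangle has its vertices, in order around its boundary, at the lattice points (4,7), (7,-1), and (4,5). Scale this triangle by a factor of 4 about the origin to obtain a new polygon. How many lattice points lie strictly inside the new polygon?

By the shoelace formula, twice the signed area is |[4·(-1) − 7·7] + [7·5 − 4·(-1)] + [4·7 − 4·5]| = 6, so the area is 3.
Summing gcd(|Δx|,|Δy|) over the edges gives the boundary count: gcd(3,8) + gcd(3,6) + gcd(0,2) = 1+3+2 = 6.
Scaling by 4 multiplies the area by 4² = 16 (so the new area is 48) and multiplies the boundary lattice-point count by 4, giving 24.
By Pick's theorem, the interior count of the dilated polygon is 48 − 24/2 + 1 = 37.

37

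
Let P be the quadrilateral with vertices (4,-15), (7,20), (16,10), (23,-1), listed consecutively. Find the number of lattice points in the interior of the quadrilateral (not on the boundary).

The shoelace formula gives twice the area as |(4·20 − 7·(-15)) + (7·10 − 16·20) + (16·(-1) − 23·10) + (23·(-15) − 4·(-1))| = 652, so the area is 326.
Along each edge there are gcd(|Δx|,|Δy|)+1 lattice points, so counting each shared vertex once the boundary has gcd(3,35) + gcd(9,10) + gcd(7,11) + gcd(19,14) = 1+1+1+1 = 4.
By Pick's theorem A = I + B/2 − 1, so I = 326 − 4/2 + 1 = 325.

325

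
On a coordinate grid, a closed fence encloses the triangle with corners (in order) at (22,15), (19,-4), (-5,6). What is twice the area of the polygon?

By the shoelace formula, twice the signed area is |[22·(-4) − 19·15] + [19·6 − (-5)·(-4)] + [(-5)·15 − 22·6]| = 486, so the area is 243.

486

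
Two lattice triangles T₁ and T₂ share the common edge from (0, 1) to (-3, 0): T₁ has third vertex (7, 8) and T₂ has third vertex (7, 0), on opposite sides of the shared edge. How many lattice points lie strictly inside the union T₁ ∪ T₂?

3

The union is the simple quadrilateral with vertices (0, 1), (7, 8), (-3, 0), (7, 0) in order.
The shoelace formula gives twice the area as |[0·8 − 7·1] + [7·0 − (-3)·8] + [(-3)·0 − 7·0] + [7·1 − 0·0]| = 24, so the area is 12.
The number of boundary lattice points is Σ gcd(|Δx|,|Δy|) = gcd(7,7) + gcd(10,8) + gcd(10,0) + gcd(7,1) = 7+2+10+1 = 20.
By Pick's theorem I = A − B/2 + 1 = 12 − 20/2 + 1 = 3.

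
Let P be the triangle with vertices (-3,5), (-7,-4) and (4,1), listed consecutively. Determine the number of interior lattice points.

The shoelace formula gives twice the area as |[(-3)·(-4) − (-7)·5] + [(-7)·1 − 4·(-4)] + [4·5 − (-3)·1]| = 79, so the area is 39.5.
Along each edge there are gcd(|Δx|,|Δy|)+1 lattice points, so counting each shared vertex once the boundary has gcd(4,9) + gcd(11,5) + gcd(7,4) = 1+1+1 = 3.
By Pick's theorem A = I + B/2 − 1, so I = 39.5 − 3/2 + 1 = 39.

39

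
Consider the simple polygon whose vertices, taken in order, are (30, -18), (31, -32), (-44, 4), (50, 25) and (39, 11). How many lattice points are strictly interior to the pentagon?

The shoelace formula gives twice the area as |[30·(-32) − 31·(-18)] + [31·4 − (-44)·(-32)] + [(-44)·25 − 50·4] + [50·11 − 39·25] + [39·(-18) − 30·11]| = 4443, so the area is 2221.5.
Along each edge there are gcd(|Δx|,|Δy|)+1 lattice points, so counting each shared vertex once the boundary has gcd(1,14) + gcd(75,36) + gcd(94,21) + gcd(11,14) + gcd(9,29) = 1+3+1+1+1 = 7.
Pick's theorem gives I = A − B/2 + 1 = 2221.5 − 7/2 + 1 = 2219.

2219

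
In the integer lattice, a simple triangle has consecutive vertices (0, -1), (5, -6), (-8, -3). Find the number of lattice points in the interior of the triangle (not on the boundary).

By the shoelace formula, twice the signed area is |[0·(-6) − 5·(-1)] + [5·(-3) − (-8)·(-6)] + [(-8)·(-1) − 0·(-3)]| = 50, so the area is 25.
Along each edge there are gcd(|Δx|,|Δy|)+1 lattice points, so counting each shared vertex once the boundary has gcd(5,5) + gcd(13,3) + gcd(8,2) = 5+1+2 = 8.
Pick's theorem gives I = A − B/2 + 1 = 25 − 8/2 + 1 = 22.

22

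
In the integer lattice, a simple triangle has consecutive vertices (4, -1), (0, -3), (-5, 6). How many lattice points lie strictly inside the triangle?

By the shoelace formula, twice the signed area is |[4·(-3) − 0·(-1)] + [0·6 − (-5)·(-3)] + [(-5)·(-1) − 4·6]| = 46, so the area is 23.
Along each edge there are gcd(|Δx|,|Δy|)+1 lattice points, so counting each shared vertex once the boundary has gcd(4,2) + gcd(5,9) + gcd(9,7) = 2+1+1 = 4.
Pick's theorem gives I = A − B/2 + 1 = 23 − 4/2 + 1 = 22.

22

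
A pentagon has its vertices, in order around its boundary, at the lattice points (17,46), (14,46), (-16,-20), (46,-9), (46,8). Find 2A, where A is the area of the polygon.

Using the shoelace formula, 2A = |(17·46 − 14·46) + (14·(-20) − (-16)·46) + ((-16)·(-9) − 46·(-20)) + (46·8 − 46·(-9)) + (46·46 − 17·8)| = 4420, so the area is 2210.

4420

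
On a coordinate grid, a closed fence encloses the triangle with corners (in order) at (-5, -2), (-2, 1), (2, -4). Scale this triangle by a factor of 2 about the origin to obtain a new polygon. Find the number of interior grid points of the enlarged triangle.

By the shoelace formula, twice the signed area is |[(-5)·1 − (-2)·(-2)] + [(-2)·(-4) − 2·1] + [2·(-2) − (-5)·(-4)]| = 27, so the area is 13.5.
Along each edge there are gcd(|Δx|,|Δy|)+1 lattice points, so counting each shared vertex once the boundary has gcd(3,3) + gcd(4,5) + gcd(7,2) = 3+1+1 = 5.
Scaling by 2 multiplies the area by 2² = 4 (so the new area is 54) and multiplies the boundary lattice-point count by 2, giving 10.
By Pick's theorem, the interior count of the dilated polygon is 54 − 10/2 + 1 = 50.

50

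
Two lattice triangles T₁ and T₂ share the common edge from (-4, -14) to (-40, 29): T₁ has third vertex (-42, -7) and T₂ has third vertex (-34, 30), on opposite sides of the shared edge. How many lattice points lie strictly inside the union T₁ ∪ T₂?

836

The union is the simple quadrilateral with vertices (-4, -14), (-42, -7), (-40, 29), (-34, 30) in order.
By the shoelace formula, twice the signed area is |[(-4)·(-7) − (-42)·(-14)] + [(-42)·29 − (-40)·(-7)] + [(-40)·30 − (-34)·29] + [(-34)·(-14) − (-4)·30]| = 1676, so the area is 838.
The number of boundary lattice points is Σ gcd(|Δx|,|Δy|) = gcd(38,7) + gcd(2,36) + gcd(6,1) + gcd(30,44) = 1+2+1+2 = 6.
By Pick's theorem I = A − B/2 + 1 = 838 − 6/2 + 1 = 836.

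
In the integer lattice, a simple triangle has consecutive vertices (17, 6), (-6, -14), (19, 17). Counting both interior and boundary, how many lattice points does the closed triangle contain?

109

By the shoelace formula, twice the signed area is |(17·(-14) − (-6)·6) + ((-6)·17 − 19·(-14)) + (19·6 − 17·17)| = 213, so the area is 213/2.
Summing gcd(|Δx|,|Δy|) over the edges gives the boundary count: gcd(23,20) + gcd(25,31) + gcd(2,11) = 1+1+1 = 3.
Pick's theorem gives I = A − B/2 + 1 = 213/2 − 3/2 + 1 = 106, so the closed region contains I + B = 106 + 3 = 109 lattice points.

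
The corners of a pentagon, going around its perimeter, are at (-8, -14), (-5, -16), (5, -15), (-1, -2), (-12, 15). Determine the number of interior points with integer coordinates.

Using the shoelace formula, 2A = |[(-8)·(-16) − (-5)·(-14)] + [(-5)·(-15) − 5·(-16)] + [5·(-2) − (-1)·(-15)] + [(-1)·15 − (-12)·(-2)] + [(-12)·(-14) − (-8)·15]| = 437, so the area is 437/2.
Along each edge there are gcd(|Δx|,|Δy|)+1 lattice points, so counting each shared vertex once the boundary has gcd(3,2) + gcd(10,1) + gcd(6,13) + gcd(11,17) + gcd(4,29) = 1+1+1+1+1 = 5.
Pick's theorem gives I = A − B/2 + 1 = 437/2 − 5/2 + 1 = 217.

217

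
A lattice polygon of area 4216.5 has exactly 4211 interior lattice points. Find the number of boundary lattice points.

13

Pick's theorem gives A = I + B/2 − 1, so B = 2(A − I + 1) = 2(4216.5 − 4211 + 1) = 13.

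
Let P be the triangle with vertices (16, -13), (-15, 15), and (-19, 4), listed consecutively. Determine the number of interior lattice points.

Using the shoelace formula, 2A = |[16·15 − (-15)·(-13)] + [(-15)·4 − (-19)·15] + [(-19)·(-13) − 16·4]| = 453, so the area is 226.5.
The number of boundary lattice points is Σ gcd(|Δx|,|Δy|) = gcd(31,28) + gcd(4,11) + gcd(35,17) = 1+1+1 = 3.
By Pick's theorem A = I + B/2 − 1, so I = 226.5 − 3/2 + 1 = 226.

226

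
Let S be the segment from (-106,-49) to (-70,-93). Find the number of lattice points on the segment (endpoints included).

5

The number of lattice points on a segment between lattice points is gcd(|Δx|,|Δy|) + 1 = gcd(36,44) + 1 = 4 + 1 = 5.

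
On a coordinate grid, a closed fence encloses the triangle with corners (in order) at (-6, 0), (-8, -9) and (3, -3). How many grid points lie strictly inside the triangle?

Using the shoelace formula, 2A = |[(-6)·(-9) − (-8)·0] + [(-8)·(-3) − 3·(-9)] + [3·0 − (-6)·(-3)]| = 87, so the area is 43.5.
Summing gcd(|Δx|,|Δy|) over the edges gives the boundary count: gcd(2,9) + gcd(11,6) + gcd(9,3) = 1+1+3 = 5.
By Pick's theorem A = I + B/2 − 1, so I = 43.5 − 5/2 + 1 = 42.

42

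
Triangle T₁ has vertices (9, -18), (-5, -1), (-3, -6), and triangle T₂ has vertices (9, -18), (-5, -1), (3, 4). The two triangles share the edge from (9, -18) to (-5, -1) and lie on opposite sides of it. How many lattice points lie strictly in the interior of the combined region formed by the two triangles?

114

The union is the simple quadrilateral with vertices (9, -18), (-3, -6), (-5, -1), (3, 4) in order.
By the shoelace formula, twice the signed area is |[9·(-6) − (-3)·(-18)] + [(-3)·(-1) − (-5)·(-6)] + [(-5)·4 − 3·(-1)] + [3·(-18) − 9·4]| = 242, so the area is 121.
Summing gcd(|Δx|,|Δy|) over the edges gives the boundary count: gcd(12,12) + gcd(2,5) + gcd(8,5) + gcd(6,22) = 12+1+1+2 = 16.
By Pick's theorem I = A − B/2 + 1 = 121 − 16/2 + 1 = 114.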